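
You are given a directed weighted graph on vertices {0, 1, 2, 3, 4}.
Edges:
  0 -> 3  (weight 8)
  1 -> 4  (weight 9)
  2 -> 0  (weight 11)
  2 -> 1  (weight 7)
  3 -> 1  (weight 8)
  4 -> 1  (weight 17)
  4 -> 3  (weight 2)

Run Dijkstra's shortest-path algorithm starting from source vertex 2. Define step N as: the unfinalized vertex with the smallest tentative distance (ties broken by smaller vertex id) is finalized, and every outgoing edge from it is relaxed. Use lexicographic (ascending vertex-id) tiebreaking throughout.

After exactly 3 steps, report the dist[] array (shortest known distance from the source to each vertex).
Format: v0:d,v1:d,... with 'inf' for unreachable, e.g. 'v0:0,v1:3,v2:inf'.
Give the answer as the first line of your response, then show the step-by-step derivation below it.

v0:11,v1:7,v2:0,v3:19,v4:16

step 1: dist = v0:11,v1:7,v2:0,v3:inf,v4:inf
step 2: dist = v0:11,v1:7,v2:0,v3:inf,v4:16
step 3: dist = v0:11,v1:7,v2:0,v3:19,v4:16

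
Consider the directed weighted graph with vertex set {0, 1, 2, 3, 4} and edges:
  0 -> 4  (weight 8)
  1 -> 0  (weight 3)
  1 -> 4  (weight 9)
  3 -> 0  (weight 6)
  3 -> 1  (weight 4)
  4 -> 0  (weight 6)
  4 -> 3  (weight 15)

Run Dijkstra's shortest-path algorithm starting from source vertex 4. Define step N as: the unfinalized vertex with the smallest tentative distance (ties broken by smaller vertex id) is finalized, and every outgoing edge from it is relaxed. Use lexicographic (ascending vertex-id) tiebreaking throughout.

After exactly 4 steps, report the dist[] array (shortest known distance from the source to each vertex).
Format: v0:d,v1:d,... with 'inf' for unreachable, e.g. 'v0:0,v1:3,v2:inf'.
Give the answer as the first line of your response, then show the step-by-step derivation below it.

v0:6,v1:19,v2:inf,v3:15,v4:0

step 1: dist = v0:6,v1:inf,v2:inf,v3:15,v4:0
step 2: dist = v0:6,v1:inf,v2:inf,v3:15,v4:0
step 3: dist = v0:6,v1:19,v2:inf,v3:15,v4:0
step 4: dist = v0:6,v1:19,v2:inf,v3:15,v4:0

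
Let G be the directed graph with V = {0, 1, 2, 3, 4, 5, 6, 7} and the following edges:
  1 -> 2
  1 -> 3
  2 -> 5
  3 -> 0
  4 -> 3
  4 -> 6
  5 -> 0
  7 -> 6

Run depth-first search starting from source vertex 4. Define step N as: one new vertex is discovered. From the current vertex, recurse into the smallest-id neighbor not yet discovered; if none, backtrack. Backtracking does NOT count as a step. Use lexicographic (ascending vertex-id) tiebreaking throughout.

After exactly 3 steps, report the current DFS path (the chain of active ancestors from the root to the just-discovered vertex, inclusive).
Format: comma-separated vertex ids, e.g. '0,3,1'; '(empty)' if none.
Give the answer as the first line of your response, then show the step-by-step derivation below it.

4,3,0

step 1: discover 4; path=4; order=4
step 2: discover 3; path=4>3; order=4,3
step 3: discover 0; path=4>3>0; order=4,3,0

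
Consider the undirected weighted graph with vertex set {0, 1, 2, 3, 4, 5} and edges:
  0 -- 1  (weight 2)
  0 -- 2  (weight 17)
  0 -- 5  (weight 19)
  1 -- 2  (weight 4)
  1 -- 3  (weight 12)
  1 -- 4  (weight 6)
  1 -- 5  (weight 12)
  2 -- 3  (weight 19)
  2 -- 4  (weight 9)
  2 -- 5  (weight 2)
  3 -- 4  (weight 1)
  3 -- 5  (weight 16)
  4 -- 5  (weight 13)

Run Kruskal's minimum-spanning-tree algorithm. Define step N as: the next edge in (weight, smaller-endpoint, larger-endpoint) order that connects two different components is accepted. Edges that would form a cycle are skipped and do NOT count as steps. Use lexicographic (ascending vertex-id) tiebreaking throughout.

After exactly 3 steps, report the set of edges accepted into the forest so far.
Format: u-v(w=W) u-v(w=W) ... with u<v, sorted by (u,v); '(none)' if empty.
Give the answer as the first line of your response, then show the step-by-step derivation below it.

0-1(w=2) 2-5(w=2) 3-4(w=1)

step 1: add edge 3-4 (w=1); MST = {3-4(w=1)}
step 2: add edge 0-1 (w=2); MST = {0-1(w=2) 3-4(w=1)}
step 3: add edge 2-5 (w=2); MST = {0-1(w=2) 2-5(w=2) 3-4(w=1)}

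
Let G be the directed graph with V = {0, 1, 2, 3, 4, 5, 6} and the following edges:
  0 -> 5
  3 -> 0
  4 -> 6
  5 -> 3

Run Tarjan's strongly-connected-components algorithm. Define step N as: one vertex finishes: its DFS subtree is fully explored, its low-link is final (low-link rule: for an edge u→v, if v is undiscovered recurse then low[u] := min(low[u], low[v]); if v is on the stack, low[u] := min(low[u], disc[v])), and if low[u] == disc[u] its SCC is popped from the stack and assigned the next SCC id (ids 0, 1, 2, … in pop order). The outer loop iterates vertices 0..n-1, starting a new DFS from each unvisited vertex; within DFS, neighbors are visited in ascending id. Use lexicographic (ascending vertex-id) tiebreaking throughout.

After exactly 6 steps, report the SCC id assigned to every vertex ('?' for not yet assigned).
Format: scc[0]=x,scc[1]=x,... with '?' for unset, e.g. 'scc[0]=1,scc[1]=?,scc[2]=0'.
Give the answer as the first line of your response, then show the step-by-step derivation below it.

scc[0]=0,scc[1]=1,scc[2]=2,scc[3]=0,scc[4]=?,scc[5]=0,scc[6]=3

step 1: low=(low[0]=0,low[1]=?,low[2]=?,low[3]=0,low[4]=?,low[5]=1,low[6]=?); scc=(scc[0]=?,scc[1]=?,scc[2]=?,scc[3]=?,scc[4]=?,scc[5]=?,scc[6]=?)
step 2: low=(low[0]=0,low[1]=?,low[2]=?,low[3]=0,low[4]=?,low[5]=0,low[6]=?); scc=(scc[0]=?,scc[1]=?,scc[2]=?,scc[3]=?,scc[4]=?,scc[5]=?,scc[6]=?)
step 3: low=(low[0]=0,low[1]=?,low[2]=?,low[3]=0,low[4]=?,low[5]=0,low[6]=?); scc=(scc[0]=0,scc[1]=?,scc[2]=?,scc[3]=0,scc[4]=?,scc[5]=0,scc[6]=?)
step 4: low=(low[0]=0,low[1]=3,low[2]=?,low[3]=0,low[4]=?,low[5]=0,low[6]=?); scc=(scc[0]=0,scc[1]=1,scc[2]=?,scc[3]=0,scc[4]=?,scc[5]=0,scc[6]=?)
step 5: low=(low[0]=0,low[1]=3,low[2]=4,low[3]=0,low[4]=?,low[5]=0,low[6]=?); scc=(scc[0]=0,scc[1]=1,scc[2]=2,scc[3]=0,scc[4]=?,scc[5]=0,scc[6]=?)
step 6: low=(low[0]=0,low[1]=3,low[2]=4,low[3]=0,low[4]=5,low[5]=0,low[6]=6); scc=(scc[0]=0,scc[1]=1,scc[2]=2,scc[3]=0,scc[4]=?,scc[5]=0,scc[6]=3)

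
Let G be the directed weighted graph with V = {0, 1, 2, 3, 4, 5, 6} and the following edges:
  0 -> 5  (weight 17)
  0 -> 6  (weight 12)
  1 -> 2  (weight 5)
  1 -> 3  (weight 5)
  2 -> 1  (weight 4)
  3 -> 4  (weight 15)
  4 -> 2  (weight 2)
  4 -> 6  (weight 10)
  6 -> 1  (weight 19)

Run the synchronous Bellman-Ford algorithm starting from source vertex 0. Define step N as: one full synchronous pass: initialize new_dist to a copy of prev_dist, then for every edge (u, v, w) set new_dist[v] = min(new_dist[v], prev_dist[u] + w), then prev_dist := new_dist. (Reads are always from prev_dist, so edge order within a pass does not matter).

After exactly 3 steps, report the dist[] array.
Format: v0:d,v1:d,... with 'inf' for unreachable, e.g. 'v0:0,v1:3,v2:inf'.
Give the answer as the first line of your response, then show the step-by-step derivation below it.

v0:0,v1:31,v2:36,v3:36,v4:inf,v5:17,v6:12

step 1: dist = v0:0,v1:inf,v2:inf,v3:inf,v4:inf,v5:17,v6:12
step 2: dist = v0:0,v1:31,v2:inf,v3:inf,v4:inf,v5:17,v6:12
step 3: dist = v0:0,v1:31,v2:36,v3:36,v4:inf,v5:17,v6:12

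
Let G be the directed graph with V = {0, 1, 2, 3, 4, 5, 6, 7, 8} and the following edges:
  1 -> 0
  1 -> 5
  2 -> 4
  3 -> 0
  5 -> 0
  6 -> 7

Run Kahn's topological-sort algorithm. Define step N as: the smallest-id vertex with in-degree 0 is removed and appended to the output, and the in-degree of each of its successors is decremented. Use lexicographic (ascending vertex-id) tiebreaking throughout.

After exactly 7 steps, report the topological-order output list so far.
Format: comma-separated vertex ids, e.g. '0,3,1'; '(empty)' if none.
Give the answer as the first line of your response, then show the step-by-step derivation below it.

1,2,3,4,5,0,6

step 1: output 1; order=[1]; indeg=(2,0,0,0,1,0,0,1,0)
step 2: output 2; order=[1,2]; indeg=(2,0,0,0,0,0,0,1,0)
step 3: output 3; order=[1,2,3]; indeg=(1,0,0,0,0,0,0,1,0)
step 4: output 4; order=[1,2,3,4]; indeg=(1,0,0,0,0,0,0,1,0)
step 5: output 5; order=[1,2,3,4,5]; indeg=(0,0,0,0,0,0,0,1,0)
step 6: output 0; order=[1,2,3,4,5,0]; indeg=(0,0,0,0,0,0,0,1,0)
step 7: output 6; order=[1,2,3,4,5,0,6]; indeg=(0,0,0,0,0,0,0,0,0)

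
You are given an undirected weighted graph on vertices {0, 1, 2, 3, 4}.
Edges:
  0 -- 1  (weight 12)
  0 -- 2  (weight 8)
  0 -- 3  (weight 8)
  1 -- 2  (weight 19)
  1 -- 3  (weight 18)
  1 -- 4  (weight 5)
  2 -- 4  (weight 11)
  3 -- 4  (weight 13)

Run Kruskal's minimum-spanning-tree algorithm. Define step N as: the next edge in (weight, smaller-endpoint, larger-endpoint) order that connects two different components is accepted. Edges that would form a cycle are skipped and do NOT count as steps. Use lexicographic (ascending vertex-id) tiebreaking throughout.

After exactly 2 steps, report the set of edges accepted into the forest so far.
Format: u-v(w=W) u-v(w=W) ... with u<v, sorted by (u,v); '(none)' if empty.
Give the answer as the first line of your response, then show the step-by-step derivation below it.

0-2(w=8) 1-4(w=5)

step 1: add edge 1-4 (w=5); MST = {1-4(w=5)}
step 2: add edge 0-2 (w=8); MST = {0-2(w=8) 1-4(w=5)}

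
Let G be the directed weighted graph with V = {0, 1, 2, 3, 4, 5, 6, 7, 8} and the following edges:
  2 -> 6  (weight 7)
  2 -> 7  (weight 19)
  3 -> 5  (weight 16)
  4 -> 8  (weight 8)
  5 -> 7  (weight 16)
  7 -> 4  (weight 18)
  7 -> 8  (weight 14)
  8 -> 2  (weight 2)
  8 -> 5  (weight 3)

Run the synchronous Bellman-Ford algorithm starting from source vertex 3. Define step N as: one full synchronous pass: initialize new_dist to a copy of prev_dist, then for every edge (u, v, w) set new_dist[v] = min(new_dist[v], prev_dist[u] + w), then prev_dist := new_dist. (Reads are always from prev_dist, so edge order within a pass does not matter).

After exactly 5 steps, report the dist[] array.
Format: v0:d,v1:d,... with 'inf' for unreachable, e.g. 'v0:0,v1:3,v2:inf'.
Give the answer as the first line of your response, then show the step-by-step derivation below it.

v0:inf,v1:inf,v2:48,v3:0,v4:50,v5:16,v6:55,v7:32,v8:46

step 1: dist = v0:inf,v1:inf,v2:inf,v3:0,v4:inf,v5:16,v6:inf,v7:inf,v8:inf
step 2: dist = v0:inf,v1:inf,v2:inf,v3:0,v4:inf,v5:16,v6:inf,v7:32,v8:inf
step 3: dist = v0:inf,v1:inf,v2:inf,v3:0,v4:50,v5:16,v6:inf,v7:32,v8:46
step 4: dist = v0:inf,v1:inf,v2:48,v3:0,v4:50,v5:16,v6:inf,v7:32,v8:46
step 5: dist = v0:inf,v1:inf,v2:48,v3:0,v4:50,v5:16,v6:55,v7:32,v8:46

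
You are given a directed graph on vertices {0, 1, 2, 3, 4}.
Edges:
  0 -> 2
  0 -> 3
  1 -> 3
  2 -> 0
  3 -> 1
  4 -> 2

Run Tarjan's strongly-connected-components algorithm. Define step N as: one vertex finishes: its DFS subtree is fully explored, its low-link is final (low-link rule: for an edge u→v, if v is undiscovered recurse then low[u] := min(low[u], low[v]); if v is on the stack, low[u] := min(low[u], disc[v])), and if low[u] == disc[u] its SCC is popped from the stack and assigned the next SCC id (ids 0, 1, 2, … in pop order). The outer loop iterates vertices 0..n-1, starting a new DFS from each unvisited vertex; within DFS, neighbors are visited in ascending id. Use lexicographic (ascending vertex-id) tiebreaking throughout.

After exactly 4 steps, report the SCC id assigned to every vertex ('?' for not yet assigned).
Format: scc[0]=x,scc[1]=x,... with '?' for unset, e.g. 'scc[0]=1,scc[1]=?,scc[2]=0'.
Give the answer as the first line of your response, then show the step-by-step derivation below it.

scc[0]=1,scc[1]=0,scc[2]=1,scc[3]=0,scc[4]=?

step 1: low=(low[0]=0,low[1]=?,low[2]=0,low[3]=?,low[4]=?); scc=(scc[0]=?,scc[1]=?,scc[2]=?,scc[3]=?,scc[4]=?)
step 2: low=(low[0]=0,low[1]=2,low[2]=0,low[3]=2,low[4]=?); scc=(scc[0]=?,scc[1]=?,scc[2]=?,scc[3]=?,scc[4]=?)
step 3: low=(low[0]=0,low[1]=2,low[2]=0,low[3]=2,low[4]=?); scc=(scc[0]=?,scc[1]=0,scc[2]=?,scc[3]=0,scc[4]=?)
step 4: low=(low[0]=0,low[1]=2,low[2]=0,low[3]=2,low[4]=?); scc=(scc[0]=1,scc[1]=0,scc[2]=1,scc[3]=0,scc[4]=?)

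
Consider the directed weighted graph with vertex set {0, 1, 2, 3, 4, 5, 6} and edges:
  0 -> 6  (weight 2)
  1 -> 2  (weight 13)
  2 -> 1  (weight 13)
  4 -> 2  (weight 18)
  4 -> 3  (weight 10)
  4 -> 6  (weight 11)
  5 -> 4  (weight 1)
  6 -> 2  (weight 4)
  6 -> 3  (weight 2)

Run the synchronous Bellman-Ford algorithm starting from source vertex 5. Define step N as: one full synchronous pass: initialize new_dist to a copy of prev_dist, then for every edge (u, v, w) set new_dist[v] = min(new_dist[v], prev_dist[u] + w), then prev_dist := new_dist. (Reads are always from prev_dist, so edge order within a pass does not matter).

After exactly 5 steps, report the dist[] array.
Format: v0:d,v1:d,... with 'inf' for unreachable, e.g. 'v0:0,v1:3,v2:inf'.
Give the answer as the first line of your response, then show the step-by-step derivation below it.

v0:inf,v1:29,v2:16,v3:11,v4:1,v5:0,v6:12

step 1: dist = v0:inf,v1:inf,v2:inf,v3:inf,v4:1,v5:0,v6:inf
step 2: dist = v0:inf,v1:inf,v2:19,v3:11,v4:1,v5:0,v6:12
step 3: dist = v0:inf,v1:32,v2:16,v3:11,v4:1,v5:0,v6:12
step 4: dist = v0:inf,v1:29,v2:16,v3:11,v4:1,v5:0,v6:12
step 5: dist = v0:inf,v1:29,v2:16,v3:11,v4:1,v5:0,v6:12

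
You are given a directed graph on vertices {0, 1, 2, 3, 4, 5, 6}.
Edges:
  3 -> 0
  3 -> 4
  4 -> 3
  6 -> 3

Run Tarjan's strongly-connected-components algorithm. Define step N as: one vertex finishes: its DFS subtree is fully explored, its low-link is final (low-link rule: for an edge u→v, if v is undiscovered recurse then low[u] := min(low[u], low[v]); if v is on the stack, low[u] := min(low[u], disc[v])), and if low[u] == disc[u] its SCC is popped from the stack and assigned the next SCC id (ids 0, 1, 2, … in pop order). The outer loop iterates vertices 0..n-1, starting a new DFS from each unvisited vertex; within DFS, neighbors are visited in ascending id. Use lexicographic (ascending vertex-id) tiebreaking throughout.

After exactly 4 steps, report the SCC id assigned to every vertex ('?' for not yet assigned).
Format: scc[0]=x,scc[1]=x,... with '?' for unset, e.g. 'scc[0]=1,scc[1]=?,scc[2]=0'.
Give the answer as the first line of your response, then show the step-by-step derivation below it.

scc[0]=0,scc[1]=1,scc[2]=2,scc[3]=?,scc[4]=?,scc[5]=?,scc[6]=?

step 1: low=(low[0]=0,low[1]=?,low[2]=?,low[3]=?,low[4]=?,low[5]=?,low[6]=?); scc=(scc[0]=0,scc[1]=?,scc[2]=?,scc[3]=?,scc[4]=?,scc[5]=?,scc[6]=?)
step 2: low=(low[0]=0,low[1]=1,low[2]=?,low[3]=?,low[4]=?,low[5]=?,low[6]=?); scc=(scc[0]=0,scc[1]=1,scc[2]=?,scc[3]=?,scc[4]=?,scc[5]=?,scc[6]=?)
step 3: low=(low[0]=0,low[1]=1,low[2]=2,low[3]=?,low[4]=?,low[5]=?,low[6]=?); scc=(scc[0]=0,scc[1]=1,scc[2]=2,scc[3]=?,scc[4]=?,scc[5]=?,scc[6]=?)
step 4: low=(low[0]=0,low[1]=1,low[2]=2,low[3]=3,low[4]=3,low[5]=?,low[6]=?); scc=(scc[0]=0,scc[1]=1,scc[2]=2,scc[3]=?,scc[4]=?,scc[5]=?,scc[6]=?)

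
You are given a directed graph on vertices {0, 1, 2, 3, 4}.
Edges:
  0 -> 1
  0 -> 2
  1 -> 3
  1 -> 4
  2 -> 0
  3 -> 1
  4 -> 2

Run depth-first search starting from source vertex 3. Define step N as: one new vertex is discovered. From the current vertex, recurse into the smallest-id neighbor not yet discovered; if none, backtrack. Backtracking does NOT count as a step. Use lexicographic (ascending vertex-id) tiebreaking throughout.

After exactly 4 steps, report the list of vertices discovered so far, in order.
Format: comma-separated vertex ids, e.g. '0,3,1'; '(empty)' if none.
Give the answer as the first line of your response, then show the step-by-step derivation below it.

3,1,4,2

step 1: discover 3; path=3; order=3
step 2: discover 1; path=3>1; order=3,1
step 3: discover 4; path=3>1>4; order=3,1,4
step 4: discover 2; path=3>1>4>2; order=3,1,4,2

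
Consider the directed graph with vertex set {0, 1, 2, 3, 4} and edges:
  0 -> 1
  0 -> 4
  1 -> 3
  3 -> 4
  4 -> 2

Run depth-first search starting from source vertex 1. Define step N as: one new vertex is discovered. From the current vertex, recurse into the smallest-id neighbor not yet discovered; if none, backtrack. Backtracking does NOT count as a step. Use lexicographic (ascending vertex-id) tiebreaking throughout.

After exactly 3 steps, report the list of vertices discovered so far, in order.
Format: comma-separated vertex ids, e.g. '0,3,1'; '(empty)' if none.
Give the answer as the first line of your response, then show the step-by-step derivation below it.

1,3,4

step 1: discover 1; path=1; order=1
step 2: discover 3; path=1>3; order=1,3
step 3: discover 4; path=1>3>4; order=1,3,4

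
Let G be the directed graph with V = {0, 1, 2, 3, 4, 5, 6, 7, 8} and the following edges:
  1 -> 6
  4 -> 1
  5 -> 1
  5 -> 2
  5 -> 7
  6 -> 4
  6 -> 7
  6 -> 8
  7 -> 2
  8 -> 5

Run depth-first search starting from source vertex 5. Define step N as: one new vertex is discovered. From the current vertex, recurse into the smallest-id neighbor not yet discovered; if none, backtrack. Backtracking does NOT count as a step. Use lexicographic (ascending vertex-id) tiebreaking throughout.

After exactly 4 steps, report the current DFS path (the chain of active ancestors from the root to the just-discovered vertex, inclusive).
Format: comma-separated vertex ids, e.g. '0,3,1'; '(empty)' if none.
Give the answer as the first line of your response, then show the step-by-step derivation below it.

5,1,6,4

step 1: discover 5; path=5; order=5
step 2: discover 1; path=5>1; order=5,1
step 3: discover 6; path=5>1>6; order=5,1,6
step 4: discover 4; path=5>1>6>4; order=5,1,6,4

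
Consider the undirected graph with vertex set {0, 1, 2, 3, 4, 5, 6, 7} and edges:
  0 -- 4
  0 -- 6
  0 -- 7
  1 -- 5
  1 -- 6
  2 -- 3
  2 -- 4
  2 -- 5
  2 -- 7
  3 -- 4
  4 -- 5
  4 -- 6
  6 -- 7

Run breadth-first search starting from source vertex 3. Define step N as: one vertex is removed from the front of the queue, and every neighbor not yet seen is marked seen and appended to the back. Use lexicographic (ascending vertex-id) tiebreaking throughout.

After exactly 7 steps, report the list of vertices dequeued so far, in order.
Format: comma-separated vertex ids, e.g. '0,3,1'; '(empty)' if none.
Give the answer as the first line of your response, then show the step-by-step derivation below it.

3,2,4,5,7,0,6

step 1: dequeue 3; queue=[2,4]; order=3
step 2: dequeue 2; queue=[4,5,7]; order=3,2
step 3: dequeue 4; queue=[5,7,0,6]; order=3,2,4
step 4: dequeue 5; queue=[7,0,6,1]; order=3,2,4,5
step 5: dequeue 7; queue=[0,6,1]; order=3,2,4,5,7
step 6: dequeue 0; queue=[6,1]; order=3,2,4,5,7,0
step 7: dequeue 6; queue=[1]; order=3,2,4,5,7,0,6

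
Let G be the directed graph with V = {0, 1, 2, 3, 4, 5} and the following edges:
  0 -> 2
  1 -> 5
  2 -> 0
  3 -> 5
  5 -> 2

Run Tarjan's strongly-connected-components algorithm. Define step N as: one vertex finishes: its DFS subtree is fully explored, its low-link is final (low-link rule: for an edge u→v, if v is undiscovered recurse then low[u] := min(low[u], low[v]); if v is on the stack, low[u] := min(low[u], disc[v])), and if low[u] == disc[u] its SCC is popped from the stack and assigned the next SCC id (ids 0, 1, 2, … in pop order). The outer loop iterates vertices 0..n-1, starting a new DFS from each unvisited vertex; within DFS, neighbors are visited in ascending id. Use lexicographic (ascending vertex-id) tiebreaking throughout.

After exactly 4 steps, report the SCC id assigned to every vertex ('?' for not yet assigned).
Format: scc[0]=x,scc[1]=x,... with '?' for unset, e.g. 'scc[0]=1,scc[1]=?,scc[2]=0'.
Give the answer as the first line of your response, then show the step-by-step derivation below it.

scc[0]=0,scc[1]=2,scc[2]=0,scc[3]=?,scc[4]=?,scc[5]=1

step 1: low=(low[0]=0,low[1]=?,low[2]=0,low[3]=?,low[4]=?,low[5]=?); scc=(scc[0]=?,scc[1]=?,scc[2]=?,scc[3]=?,scc[4]=?,scc[5]=?)
step 2: low=(low[0]=0,low[1]=?,low[2]=0,low[3]=?,low[4]=?,low[5]=?); scc=(scc[0]=0,scc[1]=?,scc[2]=0,scc[3]=?,scc[4]=?,scc[5]=?)
step 3: low=(low[0]=0,low[1]=2,low[2]=0,low[3]=?,low[4]=?,low[5]=3); scc=(scc[0]=0,scc[1]=?,scc[2]=0,scc[3]=?,scc[4]=?,scc[5]=1)
step 4: low=(low[0]=0,low[1]=2,low[2]=0,low[3]=?,low[4]=?,low[5]=3); scc=(scc[0]=0,scc[1]=2,scc[2]=0,scc[3]=?,scc[4]=?,scc[5]=1)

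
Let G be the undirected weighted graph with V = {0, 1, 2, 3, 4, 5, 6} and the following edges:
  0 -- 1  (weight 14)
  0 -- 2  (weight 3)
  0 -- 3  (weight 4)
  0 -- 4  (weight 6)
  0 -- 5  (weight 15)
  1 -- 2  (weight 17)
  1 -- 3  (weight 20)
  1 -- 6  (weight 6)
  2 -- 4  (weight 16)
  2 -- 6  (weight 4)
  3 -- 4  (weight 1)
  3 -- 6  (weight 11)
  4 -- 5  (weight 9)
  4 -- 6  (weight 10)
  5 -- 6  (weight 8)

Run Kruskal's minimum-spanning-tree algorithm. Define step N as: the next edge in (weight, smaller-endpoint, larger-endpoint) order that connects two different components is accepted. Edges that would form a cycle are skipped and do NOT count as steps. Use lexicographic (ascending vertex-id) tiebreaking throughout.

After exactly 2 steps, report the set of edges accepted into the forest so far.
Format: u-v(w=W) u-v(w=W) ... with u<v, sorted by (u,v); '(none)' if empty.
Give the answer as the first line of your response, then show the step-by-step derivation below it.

0-2(w=3) 3-4(w=1)

step 1: add edge 3-4 (w=1); MST = {3-4(w=1)}
step 2: add edge 0-2 (w=3); MST = {0-2(w=3) 3-4(w=1)}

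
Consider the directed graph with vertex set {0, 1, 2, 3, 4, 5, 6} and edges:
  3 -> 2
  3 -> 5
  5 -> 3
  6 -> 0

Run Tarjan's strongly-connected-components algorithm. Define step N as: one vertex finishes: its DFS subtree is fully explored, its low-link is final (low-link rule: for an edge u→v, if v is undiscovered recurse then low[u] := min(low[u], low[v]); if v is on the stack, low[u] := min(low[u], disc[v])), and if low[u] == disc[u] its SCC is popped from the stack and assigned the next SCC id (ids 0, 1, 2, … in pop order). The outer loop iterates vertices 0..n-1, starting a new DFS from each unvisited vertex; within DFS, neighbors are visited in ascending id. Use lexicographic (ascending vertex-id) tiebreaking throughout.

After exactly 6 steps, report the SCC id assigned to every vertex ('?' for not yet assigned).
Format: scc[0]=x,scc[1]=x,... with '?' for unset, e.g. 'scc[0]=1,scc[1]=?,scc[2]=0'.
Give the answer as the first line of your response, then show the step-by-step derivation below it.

scc[0]=0,scc[1]=1,scc[2]=2,scc[3]=3,scc[4]=4,scc[5]=3,scc[6]=?

step 1: low=(low[0]=0,low[1]=?,low[2]=?,low[3]=?,low[4]=?,low[5]=?,low[6]=?); scc=(scc[0]=0,scc[1]=?,scc[2]=?,scc[3]=?,scc[4]=?,scc[5]=?,scc[6]=?)
step 2: low=(low[0]=0,low[1]=1,low[2]=?,low[3]=?,low[4]=?,low[5]=?,low[6]=?); scc=(scc[0]=0,scc[1]=1,scc[2]=?,scc[3]=?,scc[4]=?,scc[5]=?,scc[6]=?)
step 3: low=(low[0]=0,low[1]=1,low[2]=2,low[3]=?,low[4]=?,low[5]=?,low[6]=?); scc=(scc[0]=0,scc[1]=1,scc[2]=2,scc[3]=?,scc[4]=?,scc[5]=?,scc[6]=?)
step 4: low=(low[0]=0,low[1]=1,low[2]=2,low[3]=3,low[4]=?,low[5]=3,low[6]=?); scc=(scc[0]=0,scc[1]=1,scc[2]=2,scc[3]=?,scc[4]=?,scc[5]=?,scc[6]=?)
step 5: low=(low[0]=0,low[1]=1,low[2]=2,low[3]=3,low[4]=?,low[5]=3,low[6]=?); scc=(scc[0]=0,scc[1]=1,scc[2]=2,scc[3]=3,scc[4]=?,scc[5]=3,scc[6]=?)
step 6: low=(low[0]=0,low[1]=1,low[2]=2,low[3]=3,low[4]=5,low[5]=3,low[6]=?); scc=(scc[0]=0,scc[1]=1,scc[2]=2,scc[3]=3,scc[4]=4,scc[5]=3,scc[6]=?)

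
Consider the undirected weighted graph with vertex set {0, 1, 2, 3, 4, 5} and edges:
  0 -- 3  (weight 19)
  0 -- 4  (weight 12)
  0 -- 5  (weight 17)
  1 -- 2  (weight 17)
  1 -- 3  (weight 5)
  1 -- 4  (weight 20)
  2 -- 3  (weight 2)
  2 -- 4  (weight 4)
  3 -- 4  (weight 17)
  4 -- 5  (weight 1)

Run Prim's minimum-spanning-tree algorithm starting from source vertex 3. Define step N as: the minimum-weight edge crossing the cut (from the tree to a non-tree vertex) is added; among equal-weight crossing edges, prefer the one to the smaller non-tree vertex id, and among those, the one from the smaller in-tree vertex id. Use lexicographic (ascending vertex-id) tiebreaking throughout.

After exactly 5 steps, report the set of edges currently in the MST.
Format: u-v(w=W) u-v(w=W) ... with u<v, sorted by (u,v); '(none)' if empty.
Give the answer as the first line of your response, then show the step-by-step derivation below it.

0-4(w=12) 1-3(w=5) 2-3(w=2) 2-4(w=4) 4-5(w=1)

step 1: add edge 2-3 (w=2); MST = {2-3(w=2)}
step 2: add edge 2-4 (w=4); MST = {2-3(w=2) 2-4(w=4)}
step 3: add edge 4-5 (w=1); MST = {2-3(w=2) 2-4(w=4) 4-5(w=1)}
step 4: add edge 1-3 (w=5); MST = {1-3(w=5) 2-3(w=2) 2-4(w=4) 4-5(w=1)}
step 5: add edge 0-4 (w=12); MST = {0-4(w=12) 1-3(w=5) 2-3(w=2) 2-4(w=4) 4-5(w=1)}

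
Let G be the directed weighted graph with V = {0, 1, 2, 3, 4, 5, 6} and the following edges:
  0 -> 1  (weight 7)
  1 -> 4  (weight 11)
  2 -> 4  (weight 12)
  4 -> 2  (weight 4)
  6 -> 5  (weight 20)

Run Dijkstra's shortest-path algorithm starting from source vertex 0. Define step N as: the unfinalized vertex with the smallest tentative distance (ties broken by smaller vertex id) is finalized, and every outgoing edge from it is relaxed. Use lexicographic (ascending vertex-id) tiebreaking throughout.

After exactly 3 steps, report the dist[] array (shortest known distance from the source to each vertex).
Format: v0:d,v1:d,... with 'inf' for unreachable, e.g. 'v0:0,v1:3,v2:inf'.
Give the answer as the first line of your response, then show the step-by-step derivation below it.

v0:0,v1:7,v2:22,v3:inf,v4:18,v5:inf,v6:inf

step 1: dist = v0:0,v1:7,v2:inf,v3:inf,v4:inf,v5:inf,v6:inf
step 2: dist = v0:0,v1:7,v2:inf,v3:inf,v4:18,v5:inf,v6:inf
step 3: dist = v0:0,v1:7,v2:22,v3:inf,v4:18,v5:inf,v6:inf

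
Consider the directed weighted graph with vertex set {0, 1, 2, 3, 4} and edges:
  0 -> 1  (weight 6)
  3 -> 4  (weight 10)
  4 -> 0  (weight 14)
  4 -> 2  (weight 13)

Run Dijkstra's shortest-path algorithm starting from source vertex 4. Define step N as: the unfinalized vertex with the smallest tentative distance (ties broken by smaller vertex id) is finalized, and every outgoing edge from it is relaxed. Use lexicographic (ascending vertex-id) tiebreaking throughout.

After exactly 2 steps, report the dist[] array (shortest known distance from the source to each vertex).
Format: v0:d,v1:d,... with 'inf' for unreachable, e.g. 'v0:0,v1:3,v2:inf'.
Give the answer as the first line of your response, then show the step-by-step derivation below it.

v0:14,v1:inf,v2:13,v3:inf,v4:0

step 1: dist = v0:14,v1:inf,v2:13,v3:inf,v4:0
step 2: dist = v0:14,v1:inf,v2:13,v3:inf,v4:0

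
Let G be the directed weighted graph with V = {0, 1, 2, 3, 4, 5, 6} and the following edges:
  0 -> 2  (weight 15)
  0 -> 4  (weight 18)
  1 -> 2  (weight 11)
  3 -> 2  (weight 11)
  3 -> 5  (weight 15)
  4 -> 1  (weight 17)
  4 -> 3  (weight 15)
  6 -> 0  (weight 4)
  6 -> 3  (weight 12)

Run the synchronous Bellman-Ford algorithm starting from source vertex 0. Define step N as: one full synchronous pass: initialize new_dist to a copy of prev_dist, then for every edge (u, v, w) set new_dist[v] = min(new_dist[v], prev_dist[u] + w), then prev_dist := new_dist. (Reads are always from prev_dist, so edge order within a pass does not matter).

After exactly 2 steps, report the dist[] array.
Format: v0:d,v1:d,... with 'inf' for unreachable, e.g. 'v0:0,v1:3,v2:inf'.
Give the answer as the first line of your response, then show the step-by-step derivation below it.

v0:0,v1:35,v2:15,v3:33,v4:18,v5:inf,v6:inf

step 1: dist = v0:0,v1:inf,v2:15,v3:inf,v4:18,v5:inf,v6:inf
step 2: dist = v0:0,v1:35,v2:15,v3:33,v4:18,v5:inf,v6:inf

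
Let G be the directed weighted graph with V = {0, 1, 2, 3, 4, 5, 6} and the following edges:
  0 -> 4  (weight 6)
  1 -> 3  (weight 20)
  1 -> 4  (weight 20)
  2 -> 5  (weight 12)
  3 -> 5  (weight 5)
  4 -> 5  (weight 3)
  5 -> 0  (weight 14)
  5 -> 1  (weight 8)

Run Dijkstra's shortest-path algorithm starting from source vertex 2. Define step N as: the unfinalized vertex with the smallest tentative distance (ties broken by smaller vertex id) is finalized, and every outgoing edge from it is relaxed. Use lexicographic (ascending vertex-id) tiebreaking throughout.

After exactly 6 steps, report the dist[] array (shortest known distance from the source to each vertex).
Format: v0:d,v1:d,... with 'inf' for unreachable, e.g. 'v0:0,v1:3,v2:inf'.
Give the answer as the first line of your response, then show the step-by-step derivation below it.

v0:26,v1:20,v2:0,v3:40,v4:32,v5:12,v6:inf

step 1: dist = v0:inf,v1:inf,v2:0,v3:inf,v4:inf,v5:12,v6:inf
step 2: dist = v0:26,v1:20,v2:0,v3:inf,v4:inf,v5:12,v6:inf
step 3: dist = v0:26,v1:20,v2:0,v3:40,v4:40,v5:12,v6:inf
step 4: dist = v0:26,v1:20,v2:0,v3:40,v4:32,v5:12,v6:inf
step 5: dist = v0:26,v1:20,v2:0,v3:40,v4:32,v5:12,v6:inf
step 6: dist = v0:26,v1:20,v2:0,v3:40,v4:32,v5:12,v6:inf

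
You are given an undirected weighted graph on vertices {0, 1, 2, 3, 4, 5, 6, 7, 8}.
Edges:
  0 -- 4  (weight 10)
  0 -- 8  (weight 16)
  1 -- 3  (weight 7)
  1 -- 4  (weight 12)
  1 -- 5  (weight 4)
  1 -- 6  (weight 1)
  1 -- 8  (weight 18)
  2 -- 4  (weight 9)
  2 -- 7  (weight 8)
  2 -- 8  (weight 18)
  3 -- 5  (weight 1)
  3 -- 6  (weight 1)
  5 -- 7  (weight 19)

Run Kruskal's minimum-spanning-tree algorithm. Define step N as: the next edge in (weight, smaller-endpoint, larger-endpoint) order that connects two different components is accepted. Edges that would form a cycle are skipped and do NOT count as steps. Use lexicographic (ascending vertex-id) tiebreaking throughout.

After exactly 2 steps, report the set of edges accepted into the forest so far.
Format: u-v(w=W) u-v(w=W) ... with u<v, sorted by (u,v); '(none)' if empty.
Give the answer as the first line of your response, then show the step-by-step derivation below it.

1-6(w=1) 3-5(w=1)

step 1: add edge 1-6 (w=1); MST = {1-6(w=1)}
step 2: add edge 3-5 (w=1); MST = {1-6(w=1) 3-5(w=1)}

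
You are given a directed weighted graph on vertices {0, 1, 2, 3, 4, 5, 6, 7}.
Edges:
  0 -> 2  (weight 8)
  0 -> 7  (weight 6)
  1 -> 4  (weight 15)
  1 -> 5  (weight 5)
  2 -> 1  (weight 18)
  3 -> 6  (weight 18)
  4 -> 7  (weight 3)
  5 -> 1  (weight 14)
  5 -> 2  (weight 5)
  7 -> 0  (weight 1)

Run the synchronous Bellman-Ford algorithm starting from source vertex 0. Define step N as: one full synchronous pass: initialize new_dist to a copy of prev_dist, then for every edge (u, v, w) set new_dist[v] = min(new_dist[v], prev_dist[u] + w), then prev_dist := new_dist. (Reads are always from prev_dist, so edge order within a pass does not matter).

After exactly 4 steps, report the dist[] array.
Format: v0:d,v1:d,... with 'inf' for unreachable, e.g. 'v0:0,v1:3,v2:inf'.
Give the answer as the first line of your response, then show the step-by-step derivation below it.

v0:0,v1:26,v2:8,v3:inf,v4:41,v5:31,v6:inf,v7:6

step 1: dist = v0:0,v1:inf,v2:8,v3:inf,v4:inf,v5:inf,v6:inf,v7:6
step 2: dist = v0:0,v1:26,v2:8,v3:inf,v4:inf,v5:inf,v6:inf,v7:6
step 3: dist = v0:0,v1:26,v2:8,v3:inf,v4:41,v5:31,v6:inf,v7:6
step 4: dist = v0:0,v1:26,v2:8,v3:inf,v4:41,v5:31,v6:inf,v7:6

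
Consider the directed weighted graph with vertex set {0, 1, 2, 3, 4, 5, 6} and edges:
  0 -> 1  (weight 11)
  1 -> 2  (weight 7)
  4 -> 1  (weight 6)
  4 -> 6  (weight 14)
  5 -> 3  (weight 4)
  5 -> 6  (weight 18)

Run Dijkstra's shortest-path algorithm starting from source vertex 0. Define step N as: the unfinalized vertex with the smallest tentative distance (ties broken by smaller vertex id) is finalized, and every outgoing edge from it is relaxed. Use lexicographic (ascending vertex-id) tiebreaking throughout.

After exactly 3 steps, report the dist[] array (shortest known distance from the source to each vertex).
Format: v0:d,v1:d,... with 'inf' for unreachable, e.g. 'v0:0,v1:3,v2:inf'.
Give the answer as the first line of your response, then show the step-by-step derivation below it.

v0:0,v1:11,v2:18,v3:inf,v4:inf,v5:inf,v6:inf

step 1: dist = v0:0,v1:11,v2:inf,v3:inf,v4:inf,v5:inf,v6:inf
step 2: dist = v0:0,v1:11,v2:18,v3:inf,v4:inf,v5:inf,v6:inf
step 3: dist = v0:0,v1:11,v2:18,v3:inf,v4:inf,v5:inf,v6:inf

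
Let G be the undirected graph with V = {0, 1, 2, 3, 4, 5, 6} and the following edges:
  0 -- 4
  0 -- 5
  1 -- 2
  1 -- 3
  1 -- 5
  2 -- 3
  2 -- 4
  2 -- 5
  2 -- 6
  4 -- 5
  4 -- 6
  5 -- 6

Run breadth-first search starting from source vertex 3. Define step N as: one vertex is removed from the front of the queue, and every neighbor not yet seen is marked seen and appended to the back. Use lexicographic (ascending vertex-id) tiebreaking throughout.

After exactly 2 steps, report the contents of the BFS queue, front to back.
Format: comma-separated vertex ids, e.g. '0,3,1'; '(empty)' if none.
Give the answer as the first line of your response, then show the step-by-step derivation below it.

2,5

step 1: dequeue 3; queue=[1,2]; order=3
step 2: dequeue 1; queue=[2,5]; order=3,1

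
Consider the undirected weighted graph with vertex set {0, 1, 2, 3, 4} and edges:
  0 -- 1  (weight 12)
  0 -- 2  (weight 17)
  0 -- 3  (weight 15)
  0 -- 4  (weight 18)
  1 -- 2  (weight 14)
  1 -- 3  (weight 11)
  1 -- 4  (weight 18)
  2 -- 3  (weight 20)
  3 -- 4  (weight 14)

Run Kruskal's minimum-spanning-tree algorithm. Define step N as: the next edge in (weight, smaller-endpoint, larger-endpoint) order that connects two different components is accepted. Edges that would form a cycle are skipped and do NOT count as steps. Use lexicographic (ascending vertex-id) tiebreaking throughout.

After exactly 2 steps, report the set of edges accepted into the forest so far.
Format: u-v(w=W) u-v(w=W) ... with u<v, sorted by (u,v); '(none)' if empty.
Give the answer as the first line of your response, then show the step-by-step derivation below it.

0-1(w=12) 1-3(w=11)

step 1: add edge 1-3 (w=11); MST = {1-3(w=11)}
step 2: add edge 0-1 (w=12); MST = {0-1(w=12) 1-3(w=11)}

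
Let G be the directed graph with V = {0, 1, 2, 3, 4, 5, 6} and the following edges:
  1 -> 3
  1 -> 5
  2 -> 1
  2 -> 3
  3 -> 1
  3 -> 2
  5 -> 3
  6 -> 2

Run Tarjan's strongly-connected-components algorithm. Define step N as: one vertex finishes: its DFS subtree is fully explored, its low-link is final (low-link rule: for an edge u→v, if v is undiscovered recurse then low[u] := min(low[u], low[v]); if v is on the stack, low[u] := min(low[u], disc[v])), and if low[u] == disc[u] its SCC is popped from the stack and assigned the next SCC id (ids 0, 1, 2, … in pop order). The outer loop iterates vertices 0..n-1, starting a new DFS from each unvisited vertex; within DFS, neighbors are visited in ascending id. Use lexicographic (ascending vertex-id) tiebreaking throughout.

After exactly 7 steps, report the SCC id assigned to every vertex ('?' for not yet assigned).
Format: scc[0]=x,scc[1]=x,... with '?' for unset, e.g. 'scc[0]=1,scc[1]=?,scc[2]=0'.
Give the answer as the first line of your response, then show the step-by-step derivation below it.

scc[0]=0,scc[1]=1,scc[2]=1,scc[3]=1,scc[4]=2,scc[5]=1,scc[6]=3

step 1: low=(low[0]=0,low[1]=?,low[2]=?,low[3]=?,low[4]=?,low[5]=?,low[6]=?); scc=(scc[0]=0,scc[1]=?,scc[2]=?,scc[3]=?,scc[4]=?,scc[5]=?,scc[6]=?)
step 2: low=(low[0]=0,low[1]=1,low[2]=1,low[3]=1,low[4]=?,low[5]=?,low[6]=?); scc=(scc[0]=0,scc[1]=?,scc[2]=?,scc[3]=?,scc[4]=?,scc[5]=?,scc[6]=?)
step 3: low=(low[0]=0,low[1]=1,low[2]=1,low[3]=1,low[4]=?,low[5]=?,low[6]=?); scc=(scc[0]=0,scc[1]=?,scc[2]=?,scc[3]=?,scc[4]=?,scc[5]=?,scc[6]=?)
step 4: low=(low[0]=0,low[1]=1,low[2]=1,low[3]=1,low[4]=?,low[5]=2,low[6]=?); scc=(scc[0]=0,scc[1]=?,scc[2]=?,scc[3]=?,scc[4]=?,scc[5]=?,scc[6]=?)
step 5: low=(low[0]=0,low[1]=1,low[2]=1,low[3]=1,low[4]=?,low[5]=2,low[6]=?); scc=(scc[0]=0,scc[1]=1,scc[2]=1,scc[3]=1,scc[4]=?,scc[5]=1,scc[6]=?)
step 6: low=(low[0]=0,low[1]=1,low[2]=1,low[3]=1,low[4]=5,low[5]=2,low[6]=?); scc=(scc[0]=0,scc[1]=1,scc[2]=1,scc[3]=1,scc[4]=2,scc[5]=1,scc[6]=?)
step 7: low=(low[0]=0,low[1]=1,low[2]=1,low[3]=1,low[4]=5,low[5]=2,low[6]=6); scc=(scc[0]=0,scc[1]=1,scc[2]=1,scc[3]=1,scc[4]=2,scc[5]=1,scc[6]=3)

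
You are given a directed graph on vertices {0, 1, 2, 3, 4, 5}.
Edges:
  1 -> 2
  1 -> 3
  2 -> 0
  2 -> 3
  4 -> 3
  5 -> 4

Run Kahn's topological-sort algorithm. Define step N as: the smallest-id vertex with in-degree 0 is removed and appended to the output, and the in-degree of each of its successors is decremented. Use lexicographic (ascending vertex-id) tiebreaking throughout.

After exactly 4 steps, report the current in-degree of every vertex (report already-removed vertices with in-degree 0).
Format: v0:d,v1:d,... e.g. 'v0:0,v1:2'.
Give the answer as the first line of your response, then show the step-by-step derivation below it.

v0:0,v1:0,v2:0,v3:1,v4:0,v5:0

step 1: output 1; order=[1]; indeg=(1,0,0,2,1,0)
step 2: output 2; order=[1,2]; indeg=(0,0,0,1,1,0)
step 3: output 0; order=[1,2,0]; indeg=(0,0,0,1,1,0)
step 4: output 5; order=[1,2,0,5]; indeg=(0,0,0,1,0,0)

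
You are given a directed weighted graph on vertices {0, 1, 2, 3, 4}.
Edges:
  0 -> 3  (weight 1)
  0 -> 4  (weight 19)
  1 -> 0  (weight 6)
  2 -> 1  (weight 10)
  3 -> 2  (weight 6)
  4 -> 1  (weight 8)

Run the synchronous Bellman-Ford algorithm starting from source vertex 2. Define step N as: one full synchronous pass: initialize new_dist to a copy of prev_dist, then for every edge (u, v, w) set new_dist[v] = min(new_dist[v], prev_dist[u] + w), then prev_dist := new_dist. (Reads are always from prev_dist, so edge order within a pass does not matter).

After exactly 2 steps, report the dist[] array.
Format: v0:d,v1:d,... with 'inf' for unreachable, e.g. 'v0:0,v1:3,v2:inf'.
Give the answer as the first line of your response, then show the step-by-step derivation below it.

v0:16,v1:10,v2:0,v3:inf,v4:inf

step 1: dist = v0:inf,v1:10,v2:0,v3:inf,v4:inf
step 2: dist = v0:16,v1:10,v2:0,v3:inf,v4:inf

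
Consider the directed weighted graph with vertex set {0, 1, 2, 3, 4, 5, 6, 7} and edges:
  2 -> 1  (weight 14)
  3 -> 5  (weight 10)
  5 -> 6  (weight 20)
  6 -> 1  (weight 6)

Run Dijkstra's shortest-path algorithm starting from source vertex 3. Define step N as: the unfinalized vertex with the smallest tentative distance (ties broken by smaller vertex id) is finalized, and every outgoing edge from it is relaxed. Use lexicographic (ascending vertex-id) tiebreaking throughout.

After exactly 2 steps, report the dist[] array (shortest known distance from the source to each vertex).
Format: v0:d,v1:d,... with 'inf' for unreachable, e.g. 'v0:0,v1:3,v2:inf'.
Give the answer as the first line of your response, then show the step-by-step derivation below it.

v0:inf,v1:inf,v2:inf,v3:0,v4:inf,v5:10,v6:30,v7:inf

step 1: dist = v0:inf,v1:inf,v2:inf,v3:0,v4:inf,v5:10,v6:inf,v7:inf
step 2: dist = v0:inf,v1:inf,v2:inf,v3:0,v4:inf,v5:10,v6:30,v7:inf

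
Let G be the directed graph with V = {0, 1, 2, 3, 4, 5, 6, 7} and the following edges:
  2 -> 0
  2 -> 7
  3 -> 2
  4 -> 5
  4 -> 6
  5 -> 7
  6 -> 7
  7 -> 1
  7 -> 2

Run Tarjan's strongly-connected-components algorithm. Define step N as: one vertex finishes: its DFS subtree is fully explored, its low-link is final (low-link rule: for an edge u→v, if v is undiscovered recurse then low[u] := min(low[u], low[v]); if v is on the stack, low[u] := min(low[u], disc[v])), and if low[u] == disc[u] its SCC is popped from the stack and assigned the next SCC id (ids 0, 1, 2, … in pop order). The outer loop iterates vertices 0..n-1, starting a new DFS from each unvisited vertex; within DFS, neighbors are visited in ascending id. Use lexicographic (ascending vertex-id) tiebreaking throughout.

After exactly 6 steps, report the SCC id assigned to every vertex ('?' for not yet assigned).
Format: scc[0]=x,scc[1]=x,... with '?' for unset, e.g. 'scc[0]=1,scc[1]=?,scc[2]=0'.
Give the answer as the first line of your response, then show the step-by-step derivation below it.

scc[0]=0,scc[1]=1,scc[2]=2,scc[3]=3,scc[4]=?,scc[5]=4,scc[6]=?,scc[7]=2

step 1: low=(low[0]=0,low[1]=?,low[2]=?,low[3]=?,low[4]=?,low[5]=?,low[6]=?,low[7]=?); scc=(scc[0]=0,scc[1]=?,scc[2]=?,scc[3]=?,scc[4]=?,scc[5]=?,scc[6]=?,scc[7]=?)
step 2: low=(low[0]=0,low[1]=1,low[2]=?,low[3]=?,low[4]=?,low[5]=?,low[6]=?,low[7]=?); scc=(scc[0]=0,scc[1]=1,scc[2]=?,scc[3]=?,scc[4]=?,scc[5]=?,scc[6]=?,scc[7]=?)
step 3: low=(low[0]=0,low[1]=1,low[2]=2,low[3]=?,low[4]=?,low[5]=?,low[6]=?,low[7]=2); scc=(scc[0]=0,scc[1]=1,scc[2]=?,scc[3]=?,scc[4]=?,scc[5]=?,scc[6]=?,scc[7]=?)
step 4: low=(low[0]=0,low[1]=1,low[2]=2,low[3]=?,low[4]=?,low[5]=?,low[6]=?,low[7]=2); scc=(scc[0]=0,scc[1]=1,scc[2]=2,scc[3]=?,scc[4]=?,scc[5]=?,scc[6]=?,scc[7]=2)
step 5: low=(low[0]=0,low[1]=1,low[2]=2,low[3]=4,low[4]=?,low[5]=?,low[6]=?,low[7]=2); scc=(scc[0]=0,scc[1]=1,scc[2]=2,scc[3]=3,scc[4]=?,scc[5]=?,scc[6]=?,scc[7]=2)
step 6: low=(low[0]=0,low[1]=1,low[2]=2,low[3]=4,low[4]=5,low[5]=6,low[6]=?,low[7]=2); scc=(scc[0]=0,scc[1]=1,scc[2]=2,scc[3]=3,scc[4]=?,scc[5]=4,scc[6]=?,scc[7]=2)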